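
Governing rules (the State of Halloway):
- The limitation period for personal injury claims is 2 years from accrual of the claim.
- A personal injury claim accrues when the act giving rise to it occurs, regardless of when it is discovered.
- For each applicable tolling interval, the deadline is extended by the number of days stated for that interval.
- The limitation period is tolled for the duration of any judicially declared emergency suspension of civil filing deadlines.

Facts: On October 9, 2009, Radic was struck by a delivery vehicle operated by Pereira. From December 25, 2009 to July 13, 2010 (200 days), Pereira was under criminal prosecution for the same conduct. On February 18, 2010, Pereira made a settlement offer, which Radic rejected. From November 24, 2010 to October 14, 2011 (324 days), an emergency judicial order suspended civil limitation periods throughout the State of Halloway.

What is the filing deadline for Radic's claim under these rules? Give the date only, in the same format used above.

The limitation period began to run on October 9, 2009.
Adding the 2 years base period to October 9, 2009 gives a deadline of October 9, 2011, before any tolling.
The period was tolled for 324 days by the emergency suspension of filing deadlines (November 24, 2010 to October 14, 2011), pushing the deadline to August 28, 2012.
The pending criminal prosecution from December 25, 2009 to July 13, 2010 does not toll the period, because no stated rule makes a criminal prosecution a tolling event.
Nothing else in the chronology tolls or restarts the period.

August 28, 2012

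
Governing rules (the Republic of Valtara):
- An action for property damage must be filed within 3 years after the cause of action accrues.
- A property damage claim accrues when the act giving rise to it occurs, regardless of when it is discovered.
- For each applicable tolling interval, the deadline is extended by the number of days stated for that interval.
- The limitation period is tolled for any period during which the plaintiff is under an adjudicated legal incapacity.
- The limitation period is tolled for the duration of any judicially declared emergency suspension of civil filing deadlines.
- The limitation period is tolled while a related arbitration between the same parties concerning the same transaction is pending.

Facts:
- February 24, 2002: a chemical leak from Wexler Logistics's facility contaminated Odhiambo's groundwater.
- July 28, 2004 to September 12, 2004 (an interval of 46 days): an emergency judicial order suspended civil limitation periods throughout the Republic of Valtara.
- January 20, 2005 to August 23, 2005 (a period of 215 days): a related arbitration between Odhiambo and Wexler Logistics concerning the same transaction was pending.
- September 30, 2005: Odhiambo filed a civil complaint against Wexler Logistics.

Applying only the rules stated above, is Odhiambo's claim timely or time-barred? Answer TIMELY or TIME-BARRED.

TIMELY

The cause of action accrued on February 24, 2002, the date of the act.
3 years from February 24, 2002 is February 24, 2005.
Because the emergency suspension of filing deadlines ran from July 28, 2004 to September 12, 2004, the deadline is extended by 46 days to April 11, 2005.
Because the pending related arbitration ran from January 20, 2005 to August 23, 2005, the deadline is extended by 215 days to November 12, 2005.
Filing on September 30, 2005 beat the November 12, 2005 deadline — the action is timely.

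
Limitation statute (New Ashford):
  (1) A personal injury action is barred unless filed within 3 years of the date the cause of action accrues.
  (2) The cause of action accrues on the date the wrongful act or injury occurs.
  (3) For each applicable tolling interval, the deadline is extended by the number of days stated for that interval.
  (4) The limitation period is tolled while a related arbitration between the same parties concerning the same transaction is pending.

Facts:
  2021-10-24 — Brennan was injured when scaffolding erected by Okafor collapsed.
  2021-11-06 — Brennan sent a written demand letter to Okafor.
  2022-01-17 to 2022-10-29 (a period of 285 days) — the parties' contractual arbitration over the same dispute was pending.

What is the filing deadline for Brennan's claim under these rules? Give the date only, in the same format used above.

2025-08-05

The limitation period began to run on 2021-10-24.
The untolled deadline — 3 years after 2021-10-24 — is 2024-10-24.
Because the pending related arbitration ran from 2022-01-17 to 2022-10-29, the deadline is extended by 285 days to 2025-08-05.
None of the other events listed affects the running of the period under the stated rules.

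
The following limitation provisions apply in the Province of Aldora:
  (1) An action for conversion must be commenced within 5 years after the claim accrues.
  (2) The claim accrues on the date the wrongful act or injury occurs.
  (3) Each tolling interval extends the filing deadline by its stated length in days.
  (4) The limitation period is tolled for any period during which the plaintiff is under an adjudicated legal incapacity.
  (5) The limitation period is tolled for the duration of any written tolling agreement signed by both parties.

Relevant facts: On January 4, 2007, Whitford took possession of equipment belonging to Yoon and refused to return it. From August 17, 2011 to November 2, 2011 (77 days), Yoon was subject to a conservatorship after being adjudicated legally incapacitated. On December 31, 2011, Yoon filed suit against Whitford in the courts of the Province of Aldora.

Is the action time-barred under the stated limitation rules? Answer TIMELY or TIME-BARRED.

TIMELY

The claim accrued on January 4, 2007, when the wrongful act occurred.
5 years from January 4, 2007 is January 4, 2012.
Because the plaintiff's legal incapacity ran from August 17, 2011 to November 2, 2011, the deadline is extended by 77 days to March 21, 2012.
The December 31, 2011 filing precedes the March 21, 2012 deadline; the claim is timely.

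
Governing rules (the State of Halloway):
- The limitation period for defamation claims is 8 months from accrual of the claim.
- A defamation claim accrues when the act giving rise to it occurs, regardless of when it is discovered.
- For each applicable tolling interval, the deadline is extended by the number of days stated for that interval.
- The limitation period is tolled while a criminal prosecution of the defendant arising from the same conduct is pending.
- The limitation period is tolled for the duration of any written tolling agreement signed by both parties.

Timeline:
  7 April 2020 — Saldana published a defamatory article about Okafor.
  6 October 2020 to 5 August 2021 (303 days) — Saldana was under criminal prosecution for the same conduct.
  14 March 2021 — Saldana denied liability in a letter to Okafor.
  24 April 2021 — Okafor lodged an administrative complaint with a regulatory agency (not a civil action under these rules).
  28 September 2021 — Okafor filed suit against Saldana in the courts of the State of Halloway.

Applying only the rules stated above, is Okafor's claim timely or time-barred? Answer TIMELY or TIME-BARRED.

The claim accrued on 7 April 2020, the date of the act.
Adding the 8 months base period to 7 April 2020 gives a deadline of 7 December 2020, before any tolling.
The pending criminal prosecution from 6 October 2020 to 5 August 2021 tolled the period for 303 days, extending the deadline to 6 October 2021.
None of the other events listed affects the running of the period under the stated rules.
Okafor filed on 28 September 2021, before the 6 October 2021 deadline, so the action is timely.

TIMELY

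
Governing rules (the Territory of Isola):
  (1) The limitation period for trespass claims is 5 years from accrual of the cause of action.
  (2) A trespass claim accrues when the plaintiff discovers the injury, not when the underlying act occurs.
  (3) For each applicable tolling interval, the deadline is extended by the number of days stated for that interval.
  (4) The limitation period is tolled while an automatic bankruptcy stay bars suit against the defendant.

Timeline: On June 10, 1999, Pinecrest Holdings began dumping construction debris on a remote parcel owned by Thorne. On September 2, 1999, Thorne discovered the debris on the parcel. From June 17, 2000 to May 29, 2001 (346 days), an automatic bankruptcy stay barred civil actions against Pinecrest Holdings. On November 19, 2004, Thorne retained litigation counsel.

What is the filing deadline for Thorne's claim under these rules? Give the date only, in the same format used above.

The claim did not accrue until Thorne discovered the injury on September 2, 1999; the June 10, 1999 act date does not start the clock under the stated rule.
Adding the 5 years base period to September 2, 1999 gives a deadline of September 2, 2004, before any tolling.
The automatic bankruptcy stay from June 17, 2000 to May 29, 2001 tolled the period for 346 days, extending the deadline to August 14, 2005.
The other events in the timeline have no effect on the limitation period under the stated rules.

August 14, 2005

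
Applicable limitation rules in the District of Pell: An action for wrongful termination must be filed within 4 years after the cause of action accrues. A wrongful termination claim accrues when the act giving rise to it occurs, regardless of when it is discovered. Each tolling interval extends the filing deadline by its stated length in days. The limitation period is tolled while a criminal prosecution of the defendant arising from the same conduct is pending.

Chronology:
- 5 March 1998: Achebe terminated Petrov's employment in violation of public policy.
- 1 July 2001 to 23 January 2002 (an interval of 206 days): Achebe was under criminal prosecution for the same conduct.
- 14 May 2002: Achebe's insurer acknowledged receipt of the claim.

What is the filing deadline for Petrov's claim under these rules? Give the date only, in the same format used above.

27 September 2002

The claim accrued on 5 March 1998, when the wrongful act occurred.
The untolled deadline — 4 years after 5 March 1998 — is 5 March 2002.
The pending criminal prosecution from 1 July 2001 to 23 January 2002 tolled the period for 206 days, extending the deadline to 27 September 2002.
The other events in the timeline have no effect on the limitation period under the stated rules.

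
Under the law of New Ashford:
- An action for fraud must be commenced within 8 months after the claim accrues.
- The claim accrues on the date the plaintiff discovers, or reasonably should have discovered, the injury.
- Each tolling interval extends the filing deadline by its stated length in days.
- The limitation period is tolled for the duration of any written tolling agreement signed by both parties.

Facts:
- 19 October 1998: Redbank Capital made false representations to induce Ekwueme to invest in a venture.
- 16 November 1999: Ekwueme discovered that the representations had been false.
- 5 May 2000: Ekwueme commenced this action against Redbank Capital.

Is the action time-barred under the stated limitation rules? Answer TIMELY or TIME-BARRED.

TIMELY

The claim did not accrue until Ekwueme discovered the injury on 16 November 1999; the 19 October 1998 act date does not start the clock under the stated rule.
Adding the 8 months base period to 16 November 1999 gives a deadline of 16 July 2000, before any tolling.
Ekwueme filed on 5 May 2000, before the 16 July 2000 deadline, so the action is timely.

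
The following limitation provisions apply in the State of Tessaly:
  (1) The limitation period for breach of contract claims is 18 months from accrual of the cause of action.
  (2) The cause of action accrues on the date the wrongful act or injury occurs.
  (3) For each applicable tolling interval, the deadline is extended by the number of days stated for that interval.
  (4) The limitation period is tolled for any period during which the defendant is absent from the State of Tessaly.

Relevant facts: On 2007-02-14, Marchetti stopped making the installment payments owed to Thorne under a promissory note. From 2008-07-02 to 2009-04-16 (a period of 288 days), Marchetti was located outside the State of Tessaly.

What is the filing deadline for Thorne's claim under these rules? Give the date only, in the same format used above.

The limitation period began to run on 2007-02-14.
The untolled deadline — 18 months after 2007-02-14 — is 2008-08-14.
The period was tolled for 288 days by the defendant's absence from the jurisdiction (2008-07-02 to 2009-04-16), pushing the deadline to 2009-05-29.

2009-05-29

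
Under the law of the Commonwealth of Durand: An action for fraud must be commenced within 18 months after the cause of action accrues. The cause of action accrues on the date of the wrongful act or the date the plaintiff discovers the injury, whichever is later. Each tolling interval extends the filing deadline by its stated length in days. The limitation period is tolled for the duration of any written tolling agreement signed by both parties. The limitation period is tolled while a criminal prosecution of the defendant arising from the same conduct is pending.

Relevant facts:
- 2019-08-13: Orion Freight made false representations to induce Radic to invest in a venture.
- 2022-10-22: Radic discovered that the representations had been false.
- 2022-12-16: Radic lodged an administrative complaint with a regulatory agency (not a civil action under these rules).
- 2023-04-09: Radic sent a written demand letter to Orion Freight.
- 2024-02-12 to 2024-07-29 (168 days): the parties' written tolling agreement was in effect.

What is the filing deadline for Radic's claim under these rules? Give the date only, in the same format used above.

2024-10-07

Taking the later of the act (2019-08-13) and discovery (2022-10-22), the claim accrued on 2022-10-22.
18 months from 2022-10-22 is 2024-04-22.
The written tolling agreement from 2024-02-12 to 2024-07-29 tolled the period for 168 days, extending the deadline to 2024-10-07.
The other events in the timeline have no effect on the limitation period under the stated rules.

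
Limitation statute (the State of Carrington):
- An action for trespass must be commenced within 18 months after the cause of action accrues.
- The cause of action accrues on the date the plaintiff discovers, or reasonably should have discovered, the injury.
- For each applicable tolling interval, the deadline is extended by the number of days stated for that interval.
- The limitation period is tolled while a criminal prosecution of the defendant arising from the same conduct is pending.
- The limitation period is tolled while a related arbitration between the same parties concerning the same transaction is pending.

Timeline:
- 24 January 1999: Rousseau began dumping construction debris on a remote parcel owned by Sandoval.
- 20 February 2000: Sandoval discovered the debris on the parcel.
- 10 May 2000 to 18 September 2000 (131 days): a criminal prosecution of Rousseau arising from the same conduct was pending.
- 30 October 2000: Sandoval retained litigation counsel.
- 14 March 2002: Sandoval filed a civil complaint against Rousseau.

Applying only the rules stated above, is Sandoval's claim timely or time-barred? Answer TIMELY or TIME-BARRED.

The claim did not accrue until Sandoval discovered the injury on 20 February 2000; the 24 January 1999 act date does not start the clock under the stated rule.
The untolled deadline — 18 months after 20 February 2000 — is 20 August 2001.
Because the pending criminal prosecution ran from 10 May 2000 to 18 September 2000, the deadline is extended by 131 days to 29 December 2001.
None of the other events listed affects the running of the period under the stated rules.
Filing on 14 March 2002 missed the 29 December 2001 deadline — the action is time-barred.

TIME-BARRED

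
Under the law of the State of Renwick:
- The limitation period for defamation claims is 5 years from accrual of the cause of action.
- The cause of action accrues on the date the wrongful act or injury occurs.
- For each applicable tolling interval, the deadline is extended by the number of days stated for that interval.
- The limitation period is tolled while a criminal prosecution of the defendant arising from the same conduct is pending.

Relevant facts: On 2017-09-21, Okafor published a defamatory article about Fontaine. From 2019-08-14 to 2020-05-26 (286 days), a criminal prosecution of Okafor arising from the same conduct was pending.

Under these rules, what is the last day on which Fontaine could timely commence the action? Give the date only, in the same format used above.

2023-07-04

The claim accrued on 2017-09-21, when the wrongful act occurred.
Adding the 5 years base period to 2017-09-21 gives a deadline of 2022-09-21, before any tolling.
The period was tolled for 286 days by the pending criminal prosecution (2019-08-14 to 2020-05-26), pushing the deadline to 2023-07-04.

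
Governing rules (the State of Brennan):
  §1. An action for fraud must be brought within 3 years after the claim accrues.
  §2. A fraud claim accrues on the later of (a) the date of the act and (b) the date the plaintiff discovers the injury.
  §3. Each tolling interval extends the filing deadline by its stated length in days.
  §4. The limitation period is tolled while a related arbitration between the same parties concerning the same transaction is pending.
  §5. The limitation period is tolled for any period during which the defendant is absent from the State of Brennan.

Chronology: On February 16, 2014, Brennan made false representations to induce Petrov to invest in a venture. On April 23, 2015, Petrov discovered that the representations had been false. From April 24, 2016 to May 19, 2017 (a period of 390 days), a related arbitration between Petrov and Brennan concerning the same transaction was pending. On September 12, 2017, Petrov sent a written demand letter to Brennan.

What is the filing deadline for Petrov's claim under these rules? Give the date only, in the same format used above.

Because discovery on April 23, 2015 post-dates the February 16, 2014 act, accrual under the later-of rule falls on April 23, 2015.
The untolled deadline — 3 years after April 23, 2015 — is April 23, 2018.
Because the pending related arbitration ran from April 24, 2016 to May 19, 2017, the deadline is extended by 390 days to May 18, 2019.
Nothing else in the chronology tolls or restarts the period.

May 18, 2019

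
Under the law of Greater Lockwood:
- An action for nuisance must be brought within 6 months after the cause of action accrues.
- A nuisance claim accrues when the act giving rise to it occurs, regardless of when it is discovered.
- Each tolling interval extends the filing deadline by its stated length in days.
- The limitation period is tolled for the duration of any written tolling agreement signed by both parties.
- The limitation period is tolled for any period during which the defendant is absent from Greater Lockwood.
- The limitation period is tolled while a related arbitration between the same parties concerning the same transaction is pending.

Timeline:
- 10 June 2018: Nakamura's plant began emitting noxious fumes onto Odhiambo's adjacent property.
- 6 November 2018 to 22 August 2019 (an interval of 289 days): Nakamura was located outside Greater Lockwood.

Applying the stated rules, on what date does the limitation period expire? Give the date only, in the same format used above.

The cause of action accrued on 10 June 2018, the date of the act.
6 months from 10 June 2018 is 10 December 2018.
The defendant's absence from the jurisdiction from 6 November 2018 to 22 August 2019 tolled the period for 289 days, extending the deadline to 25 September 2019.

25 September 2019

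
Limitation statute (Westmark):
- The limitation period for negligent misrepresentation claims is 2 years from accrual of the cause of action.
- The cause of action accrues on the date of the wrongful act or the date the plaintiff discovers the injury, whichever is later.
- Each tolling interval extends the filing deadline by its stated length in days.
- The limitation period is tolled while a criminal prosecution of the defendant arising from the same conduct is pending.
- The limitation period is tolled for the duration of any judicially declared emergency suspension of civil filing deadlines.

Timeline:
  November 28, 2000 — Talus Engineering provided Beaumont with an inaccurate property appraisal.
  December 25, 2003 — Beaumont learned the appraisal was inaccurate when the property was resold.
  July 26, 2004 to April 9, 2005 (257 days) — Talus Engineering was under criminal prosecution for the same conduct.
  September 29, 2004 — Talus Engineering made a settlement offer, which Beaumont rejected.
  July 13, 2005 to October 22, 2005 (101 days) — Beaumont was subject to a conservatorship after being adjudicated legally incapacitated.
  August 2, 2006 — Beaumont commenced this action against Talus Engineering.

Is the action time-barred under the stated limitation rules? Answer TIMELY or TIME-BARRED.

TIMELY

Because discovery on December 25, 2003 post-dates the November 28, 2000 act, accrual under the later-of rule falls on December 25, 2003.
Adding the 2 years base period to December 25, 2003 gives a deadline of December 25, 2005, before any tolling.
The pending criminal prosecution from July 26, 2004 to April 9, 2005 tolled the period for 257 days, extending the deadline to September 8, 2006.
Although the plaintiff's incapacity ran from July 13, 2005 to October 22, 2005, the stated rules do not make that a tolling event, so it is disregarded.
Nothing else in the chronology tolls or restarts the period.
Beaumont filed on August 2, 2006, before the September 8, 2006 deadline, so the action is timely.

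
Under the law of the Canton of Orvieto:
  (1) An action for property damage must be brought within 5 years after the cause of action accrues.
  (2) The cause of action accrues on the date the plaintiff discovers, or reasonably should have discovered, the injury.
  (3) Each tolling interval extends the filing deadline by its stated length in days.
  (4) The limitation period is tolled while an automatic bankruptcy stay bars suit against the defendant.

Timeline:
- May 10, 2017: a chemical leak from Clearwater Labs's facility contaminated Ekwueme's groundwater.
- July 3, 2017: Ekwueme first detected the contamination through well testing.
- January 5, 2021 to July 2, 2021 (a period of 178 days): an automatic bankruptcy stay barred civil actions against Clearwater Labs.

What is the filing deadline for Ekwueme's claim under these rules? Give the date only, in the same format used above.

Accrual is tied to discovery, so the period began on July 3, 2017 rather than on May 10, 2017 when the act occurred.
5 years from July 3, 2017 is July 3, 2022.
The automatic bankruptcy stay from January 5, 2021 to July 2, 2021 tolled the period for 178 days, extending the deadline to December 28, 2022.

December 28, 2022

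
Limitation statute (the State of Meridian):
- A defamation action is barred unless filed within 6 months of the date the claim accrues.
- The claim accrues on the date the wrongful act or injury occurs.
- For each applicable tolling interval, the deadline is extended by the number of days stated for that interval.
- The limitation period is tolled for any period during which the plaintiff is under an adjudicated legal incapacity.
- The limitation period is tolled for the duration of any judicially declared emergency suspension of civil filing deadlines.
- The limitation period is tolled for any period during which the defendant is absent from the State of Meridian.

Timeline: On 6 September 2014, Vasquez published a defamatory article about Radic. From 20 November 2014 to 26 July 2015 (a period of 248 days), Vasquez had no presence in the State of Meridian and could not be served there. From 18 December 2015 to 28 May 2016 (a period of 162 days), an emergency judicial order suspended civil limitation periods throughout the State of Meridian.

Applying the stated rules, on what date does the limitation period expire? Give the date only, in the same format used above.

The claim accrued on 6 September 2014, the date of the act.
Adding the 6 months base period to 6 September 2014 gives a deadline of 6 March 2015, before any tolling.
The defendant's absence from the jurisdiction from 20 November 2014 to 26 July 2015 tolled the period for 248 days, extending the deadline to 9 November 2015.
The emergency suspension of filing deadlines from 18 December 2015 to 28 May 2016 began after the period had already run on 9 November 2015, so it has no tolling effect.

9 November 2015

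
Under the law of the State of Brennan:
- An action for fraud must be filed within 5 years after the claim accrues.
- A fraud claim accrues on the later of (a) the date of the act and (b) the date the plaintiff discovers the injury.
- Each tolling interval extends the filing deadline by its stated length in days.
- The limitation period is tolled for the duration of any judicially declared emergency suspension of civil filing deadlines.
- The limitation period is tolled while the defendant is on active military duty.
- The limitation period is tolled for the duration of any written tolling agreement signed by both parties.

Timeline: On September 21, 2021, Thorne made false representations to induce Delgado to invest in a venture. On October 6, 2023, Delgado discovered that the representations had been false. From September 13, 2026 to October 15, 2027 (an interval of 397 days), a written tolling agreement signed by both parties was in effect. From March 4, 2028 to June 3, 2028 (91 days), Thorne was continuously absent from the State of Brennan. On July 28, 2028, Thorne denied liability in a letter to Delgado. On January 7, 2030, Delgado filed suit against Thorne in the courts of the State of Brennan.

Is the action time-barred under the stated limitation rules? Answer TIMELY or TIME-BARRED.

Because discovery on October 6, 2023 post-dates the September 21, 2021 act, accrual under the later-of rule falls on October 6, 2023.
5 years from October 6, 2023 is October 6, 2028.
The written tolling agreement from September 13, 2026 to October 15, 2027 tolled the period for 397 days, extending the deadline to November 7, 2029.
Although the defendant's absence ran from March 4, 2028 to June 3, 2028, the stated rules do not make that a tolling event, so it is disregarded.
Nothing else in the chronology tolls or restarts the period.
Filing on January 7, 2030 missed the November 7, 2029 deadline — the action is time-barred.

TIME-BARRED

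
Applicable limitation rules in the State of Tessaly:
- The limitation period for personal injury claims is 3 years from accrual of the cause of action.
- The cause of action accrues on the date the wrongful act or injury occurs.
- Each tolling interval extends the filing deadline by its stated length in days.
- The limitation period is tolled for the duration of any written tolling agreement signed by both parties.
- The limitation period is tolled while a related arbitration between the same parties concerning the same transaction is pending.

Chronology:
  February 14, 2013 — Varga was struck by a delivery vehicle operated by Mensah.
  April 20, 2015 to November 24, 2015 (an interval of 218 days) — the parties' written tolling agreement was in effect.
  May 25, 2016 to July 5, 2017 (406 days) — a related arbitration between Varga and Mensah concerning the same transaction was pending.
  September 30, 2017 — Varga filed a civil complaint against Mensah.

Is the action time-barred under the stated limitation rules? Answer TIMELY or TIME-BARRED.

The claim accrued on February 14, 2013, when the wrongful act occurred.
Adding the 3 years base period to February 14, 2013 gives a deadline of February 14, 2016, before any tolling.
The written tolling agreement from April 20, 2015 to November 24, 2015 tolled the period for 218 days, extending the deadline to September 19, 2016.
The pending related arbitration from May 25, 2016 to July 5, 2017 tolled the period for 406 days, extending the deadline to October 30, 2017.
Varga filed on September 30, 2017, before the October 30, 2017 deadline, so the action is timely.

TIMELY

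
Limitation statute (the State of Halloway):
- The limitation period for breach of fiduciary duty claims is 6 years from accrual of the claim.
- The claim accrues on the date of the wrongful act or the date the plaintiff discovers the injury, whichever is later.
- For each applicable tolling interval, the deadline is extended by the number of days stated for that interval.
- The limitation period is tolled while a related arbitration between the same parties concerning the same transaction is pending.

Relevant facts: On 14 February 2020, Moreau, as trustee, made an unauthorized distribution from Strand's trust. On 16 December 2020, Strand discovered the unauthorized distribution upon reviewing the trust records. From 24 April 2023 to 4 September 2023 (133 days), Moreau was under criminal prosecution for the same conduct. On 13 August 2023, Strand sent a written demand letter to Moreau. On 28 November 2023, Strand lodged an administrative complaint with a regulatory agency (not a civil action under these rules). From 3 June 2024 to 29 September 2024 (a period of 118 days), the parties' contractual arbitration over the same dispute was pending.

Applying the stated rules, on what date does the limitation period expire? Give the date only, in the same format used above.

13 April 2027

Because discovery on 16 December 2020 post-dates the 14 February 2020 act, accrual under the later-of rule falls on 16 December 2020.
Adding the 6 years base period to 16 December 2020 gives a deadline of 16 December 2026, before any tolling.
The pending related arbitration from 3 June 2024 to 29 September 2024 tolled the period for 118 days, extending the deadline to 13 April 2027.
No stated provision tolls the period for a criminal prosecution, so the interval from 24 April 2023 to 4 September 2023 has no effect on the deadline.
None of the other events listed affects the running of the period under the stated rules.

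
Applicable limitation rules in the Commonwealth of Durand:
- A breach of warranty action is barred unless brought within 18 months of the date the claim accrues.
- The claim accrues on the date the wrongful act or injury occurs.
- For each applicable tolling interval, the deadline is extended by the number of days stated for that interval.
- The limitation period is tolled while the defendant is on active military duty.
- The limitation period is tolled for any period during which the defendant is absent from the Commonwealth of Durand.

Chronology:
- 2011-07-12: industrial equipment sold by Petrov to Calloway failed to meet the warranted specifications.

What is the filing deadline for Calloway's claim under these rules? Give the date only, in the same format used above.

The limitation period began to run on 2011-07-12.
The untolled deadline — 18 months after 2011-07-12 — is 2013-01-12.

2013-01-12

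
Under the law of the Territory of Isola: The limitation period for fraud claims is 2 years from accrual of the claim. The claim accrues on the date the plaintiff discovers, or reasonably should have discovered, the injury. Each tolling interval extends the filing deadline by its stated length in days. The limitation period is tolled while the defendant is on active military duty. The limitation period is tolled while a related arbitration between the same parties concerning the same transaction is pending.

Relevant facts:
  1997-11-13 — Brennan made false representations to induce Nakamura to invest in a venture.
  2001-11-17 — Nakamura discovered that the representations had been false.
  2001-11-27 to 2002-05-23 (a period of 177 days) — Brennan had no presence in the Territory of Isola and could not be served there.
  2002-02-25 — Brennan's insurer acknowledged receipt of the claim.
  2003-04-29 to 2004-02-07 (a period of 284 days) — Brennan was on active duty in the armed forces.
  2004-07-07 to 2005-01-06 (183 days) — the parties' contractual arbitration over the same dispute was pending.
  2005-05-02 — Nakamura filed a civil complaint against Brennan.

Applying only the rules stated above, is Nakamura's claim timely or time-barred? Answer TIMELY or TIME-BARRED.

Accrual is tied to discovery, so the period began on 2001-11-17 rather than on 1997-11-13 when the act occurred.
2 years from 2001-11-17 is 2003-11-17.
The defendant's active military service from 2003-04-29 to 2004-02-07 tolled the period for 284 days, extending the deadline to 2004-08-27.
The period was tolled for 183 days by the pending related arbitration (2004-07-07 to 2005-01-06), pushing the deadline to 2005-02-26.
Although the defendant's absence ran from 2001-11-27 to 2002-05-23, the stated rules do not make that a tolling event, so it is disregarded.
Nothing else in the chronology tolls or restarts the period.
Nakamura filed on 2005-05-02, after the 2005-02-26 deadline, so the action is time-barred.

TIME-BARRED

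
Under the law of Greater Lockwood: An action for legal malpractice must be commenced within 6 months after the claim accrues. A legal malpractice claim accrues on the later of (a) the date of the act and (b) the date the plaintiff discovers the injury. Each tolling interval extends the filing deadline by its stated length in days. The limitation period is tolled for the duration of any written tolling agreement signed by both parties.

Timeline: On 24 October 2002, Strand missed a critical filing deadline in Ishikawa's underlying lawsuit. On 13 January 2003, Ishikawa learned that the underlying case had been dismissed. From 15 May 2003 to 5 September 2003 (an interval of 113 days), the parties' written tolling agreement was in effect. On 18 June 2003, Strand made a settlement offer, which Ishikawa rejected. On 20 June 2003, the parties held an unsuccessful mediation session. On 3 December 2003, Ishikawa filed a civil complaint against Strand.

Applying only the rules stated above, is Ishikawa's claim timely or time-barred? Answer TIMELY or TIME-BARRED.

Taking the later of the act (24 October 2002) and discovery (13 January 2003), the claim accrued on 13 January 2003.
The untolled deadline — 6 months after 13 January 2003 — is 13 July 2003.
Because the written tolling agreement ran from 15 May 2003 to 5 September 2003, the deadline is extended by 113 days to 3 November 2003.
Nothing else in the chronology tolls or restarts the period.
The 3 December 2003 filing falls after the 3 November 2003 deadline; the claim is time-barred.

TIME-BARRED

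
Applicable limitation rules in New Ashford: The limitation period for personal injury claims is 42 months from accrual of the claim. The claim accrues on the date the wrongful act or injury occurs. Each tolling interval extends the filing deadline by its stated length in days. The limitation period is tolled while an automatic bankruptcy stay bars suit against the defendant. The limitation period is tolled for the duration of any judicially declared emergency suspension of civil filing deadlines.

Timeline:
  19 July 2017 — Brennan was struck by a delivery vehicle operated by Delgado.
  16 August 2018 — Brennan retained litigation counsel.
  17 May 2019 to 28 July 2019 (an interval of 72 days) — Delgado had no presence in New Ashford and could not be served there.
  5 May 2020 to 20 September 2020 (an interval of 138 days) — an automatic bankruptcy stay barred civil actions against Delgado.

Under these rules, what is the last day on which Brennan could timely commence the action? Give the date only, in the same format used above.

6 June 2021

The limitation period began to run on 19 July 2017.
42 months from 19 July 2017 is 19 January 2021.
Because the automatic bankruptcy stay ran from 5 May 2020 to 20 September 2020, the deadline is extended by 138 days to 6 June 2021.
Although the defendant's absence ran from 17 May 2019 to 28 July 2019, the stated rules do not make that a tolling event, so it is disregarded.
The other events in the timeline have no effect on the limitation period under the stated rules.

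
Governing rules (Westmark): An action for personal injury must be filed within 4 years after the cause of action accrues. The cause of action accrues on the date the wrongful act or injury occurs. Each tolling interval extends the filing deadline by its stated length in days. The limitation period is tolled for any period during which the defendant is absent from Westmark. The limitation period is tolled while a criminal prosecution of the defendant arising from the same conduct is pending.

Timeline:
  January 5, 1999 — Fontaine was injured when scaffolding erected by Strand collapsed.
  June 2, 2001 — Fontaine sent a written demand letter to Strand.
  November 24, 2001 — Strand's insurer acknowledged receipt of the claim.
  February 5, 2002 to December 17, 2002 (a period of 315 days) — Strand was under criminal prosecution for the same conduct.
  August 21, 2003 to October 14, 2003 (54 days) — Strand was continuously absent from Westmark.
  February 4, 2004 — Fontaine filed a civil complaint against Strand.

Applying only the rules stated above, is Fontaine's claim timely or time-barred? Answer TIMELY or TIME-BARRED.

The limitation period began to run on January 5, 1999.
Adding the 4 years base period to January 5, 1999 gives a deadline of January 5, 2003, before any tolling.
The pending criminal prosecution from February 5, 2002 to December 17, 2002 tolled the period for 315 days, extending the deadline to November 16, 2003.
The period was tolled for 54 days by the defendant's absence from the jurisdiction (August 21, 2003 to October 14, 2003), pushing the deadline to January 9, 2004.
The other events in the timeline have no effect on the limitation period under the stated rules.
The February 4, 2004 filing falls after the January 9, 2004 deadline; the claim is time-barred.

TIME-BARRED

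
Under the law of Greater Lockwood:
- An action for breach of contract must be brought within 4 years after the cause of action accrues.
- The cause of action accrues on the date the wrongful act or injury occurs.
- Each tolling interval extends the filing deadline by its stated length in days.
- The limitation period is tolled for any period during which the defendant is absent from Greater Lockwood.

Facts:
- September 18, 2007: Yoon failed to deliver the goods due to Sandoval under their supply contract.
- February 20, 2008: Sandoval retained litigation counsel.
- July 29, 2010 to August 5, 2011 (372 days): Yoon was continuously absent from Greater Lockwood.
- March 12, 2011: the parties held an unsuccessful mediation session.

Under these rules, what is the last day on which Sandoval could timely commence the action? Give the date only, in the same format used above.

September 24, 2012

The limitation period began to run on September 18, 2007.
Adding the 4 years base period to September 18, 2007 gives a deadline of September 18, 2011, before any tolling.
The period was tolled for 372 days by the defendant's absence from the jurisdiction (July 29, 2010 to August 5, 2011), pushing the deadline to September 24, 2012.
Nothing else in the chronology tolls or restarts the period.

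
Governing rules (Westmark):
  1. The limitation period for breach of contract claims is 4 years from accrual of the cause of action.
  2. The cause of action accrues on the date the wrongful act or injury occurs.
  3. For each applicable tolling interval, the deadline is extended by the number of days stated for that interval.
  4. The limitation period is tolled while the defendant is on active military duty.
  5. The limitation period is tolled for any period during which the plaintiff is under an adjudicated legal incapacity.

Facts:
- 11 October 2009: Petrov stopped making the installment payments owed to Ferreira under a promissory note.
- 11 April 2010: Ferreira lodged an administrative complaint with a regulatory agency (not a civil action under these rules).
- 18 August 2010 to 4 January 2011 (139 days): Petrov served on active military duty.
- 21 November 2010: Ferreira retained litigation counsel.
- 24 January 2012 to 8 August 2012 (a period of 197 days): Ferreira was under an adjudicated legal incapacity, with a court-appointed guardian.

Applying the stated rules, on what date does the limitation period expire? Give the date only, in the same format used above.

12 September 2014

The cause of action accrued on 11 October 2009, the date of the act.
4 years from 11 October 2009 is 11 October 2013.
Because the defendant's active military service ran from 18 August 2010 to 4 January 2011, the deadline is extended by 139 days to 27 February 2014.
The plaintiff's legal incapacity from 24 January 2012 to 8 August 2012 tolled the period for 197 days, extending the deadline to 12 September 2014.
None of the other events listed affects the running of the period under the stated rules.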